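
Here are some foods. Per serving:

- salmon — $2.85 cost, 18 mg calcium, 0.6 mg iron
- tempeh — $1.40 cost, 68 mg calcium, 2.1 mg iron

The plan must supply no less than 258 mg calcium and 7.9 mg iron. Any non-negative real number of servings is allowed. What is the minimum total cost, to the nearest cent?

$5.31

This is a tiny linear program; its minimum lies at a vertex of the feasible set. List the vertices and price them.
salmon only: max(258/18, 7.9/0.6) = 14.33 servings → $40.85.
tempeh only: max(258/68, 7.9/2.1) = 3.794 servings → $5.31.
salmon + tempeh: the both-tight solution has a negative serving — not a feasible corner.
So the least-cost plan costs $5.31.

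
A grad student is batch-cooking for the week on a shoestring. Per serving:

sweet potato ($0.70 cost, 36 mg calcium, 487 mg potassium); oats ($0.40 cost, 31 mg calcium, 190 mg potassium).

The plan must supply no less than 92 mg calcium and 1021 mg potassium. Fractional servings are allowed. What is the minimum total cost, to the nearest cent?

The cheapest plan sits at a corner of the feasible region — with two constraints it uses at most two foods.
sweet potato only: max(92/36, 1021/487) = 2.556 servings → $1.79.
oats only: max(92/31, 1021/190) = 5.374 servings → $2.15.
sweet potato + oats with both tight: 1.716 servings and 0.9747 servings → $1.59.
So the least-cost plan costs $1.59.

$1.59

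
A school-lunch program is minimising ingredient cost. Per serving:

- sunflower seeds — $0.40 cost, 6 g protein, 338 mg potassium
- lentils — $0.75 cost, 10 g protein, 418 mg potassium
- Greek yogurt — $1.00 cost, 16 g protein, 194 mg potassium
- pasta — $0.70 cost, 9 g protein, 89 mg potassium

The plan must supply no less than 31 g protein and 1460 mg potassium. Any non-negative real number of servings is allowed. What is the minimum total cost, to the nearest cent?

Minimising a linear cost over {protein ≥ 31, potassium ≥ 1460, servings ≥ 0} — the optimum is at a vertex, using one or two foods.
sunflower seeds only: max(31/6, 1460/338) = 5.167 servings → $2.07.
lentils only: max(31/10, 1460/418) = 3.493 servings → $2.62.
Greek yogurt only: max(31/16, 1460/194) = 7.526 servings → $7.53.
pasta only: max(31/9, 1460/89) = 16.4 servings → $11.48.
sunflower seeds + lentils with both tight: 1.883 servings and 1.97 servings → $2.23.
sunflower seeds + Greek yogurt with both tight: 4.087 servings and 0.4048 servings → $2.04.
sunflower seeds + pasta with both tight: 4.139 servings and 0.685 servings → $2.14.
lentils + Greek yogurt: the both-tight solution has a negative serving — not a feasible corner.
lentils + pasta with both targets exact would need a negative amount; discard.
Greek yogurt + pasta with both targets exact would need a negative amount; discard.
The minimum over all feasible corners is $2.04.

$2.04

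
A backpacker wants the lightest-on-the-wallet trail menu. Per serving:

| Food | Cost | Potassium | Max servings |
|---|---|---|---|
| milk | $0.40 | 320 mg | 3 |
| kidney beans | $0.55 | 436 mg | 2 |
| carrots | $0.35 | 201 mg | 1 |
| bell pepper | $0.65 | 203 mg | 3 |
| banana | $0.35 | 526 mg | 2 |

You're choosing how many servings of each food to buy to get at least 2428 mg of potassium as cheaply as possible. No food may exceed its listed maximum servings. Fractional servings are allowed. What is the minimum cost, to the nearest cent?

Cost per mg of potassium: banana $0.0007, milk $0.0013, kidney beans $0.0013, carrots $0.0017, bell pepper $0.0032.
Take 2 servings of banana: +1052.0 mg potassium for $0.70 (total $0.70, still need 1376.0 mg).
Take 3 servings of milk: +960.0 mg potassium for $1.20 (total $1.90, still need 416.0 mg).
Take 0.9541 servings of kidney beans: +416.0 mg potassium for $0.52 (total $2.42, still need 0.0 mg).
Greedy by cheapest-per-mg is optimal for a single linear constraint, so the minimum cost is $2.42.

$2.42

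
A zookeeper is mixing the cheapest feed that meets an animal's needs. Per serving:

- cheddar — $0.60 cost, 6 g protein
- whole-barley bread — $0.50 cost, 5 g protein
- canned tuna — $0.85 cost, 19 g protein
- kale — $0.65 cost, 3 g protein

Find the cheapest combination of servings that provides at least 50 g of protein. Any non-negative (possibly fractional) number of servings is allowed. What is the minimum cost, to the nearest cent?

Cost per g of protein: canned tuna $0.0447, cheddar $0.1000, whole-barley bread $0.1000, kale $0.2167.
With no serving limits, use only canned tuna: 50 g / 19 g = 2.632 servings × $0.85 = $2.24.

$2.24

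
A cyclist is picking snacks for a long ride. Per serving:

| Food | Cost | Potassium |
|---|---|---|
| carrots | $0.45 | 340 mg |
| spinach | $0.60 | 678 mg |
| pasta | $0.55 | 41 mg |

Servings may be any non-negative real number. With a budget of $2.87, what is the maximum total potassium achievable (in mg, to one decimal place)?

3243.1 mg

Potassium per dollar: spinach 1130, carrots 755.6, pasta 74.55.
With no serving limits, spend the whole cost allowance on spinach: $2.87 / $0.60 × 678 mg = 3243.1 mg.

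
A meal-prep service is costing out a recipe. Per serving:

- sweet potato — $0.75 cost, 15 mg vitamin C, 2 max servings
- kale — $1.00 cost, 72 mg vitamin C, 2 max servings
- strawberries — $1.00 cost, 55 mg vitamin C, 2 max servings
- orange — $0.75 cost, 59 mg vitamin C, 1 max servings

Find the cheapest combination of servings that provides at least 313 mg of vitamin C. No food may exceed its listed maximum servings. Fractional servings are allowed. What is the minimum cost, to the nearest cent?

Cost per mg of vitamin C: orange $0.0127, kale $0.0139, strawberries $0.0182, sweet potato $0.0500.
Take 1 serving of orange: +59.0 mg vitamin C for $0.75 (total $0.75, still need 254.0 mg).
Take 2 servings of kale: +144.0 mg vitamin C for $2.00 (total $2.75, still need 110.0 mg).
Take 2 servings of strawberries: +110.0 mg vitamin C for $2.00 (total $4.75, still need 0.0 mg).
Greedy by cheapest-per-mg is optimal for a single linear constraint, so the minimum cost is $4.75.

$4.75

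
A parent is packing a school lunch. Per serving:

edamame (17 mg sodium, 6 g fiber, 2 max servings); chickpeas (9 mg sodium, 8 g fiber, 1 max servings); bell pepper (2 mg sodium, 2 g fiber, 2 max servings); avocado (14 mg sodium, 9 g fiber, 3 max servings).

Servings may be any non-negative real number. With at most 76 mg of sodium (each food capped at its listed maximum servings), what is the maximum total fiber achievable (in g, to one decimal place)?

46.4 g

Fiber per mg sodium: bell pepper 1, chickpeas 0.8889, avocado 0.6429, edamame 0.3529.
Take 2 servings of bell pepper: uses 4 mg sodium, +4.0 g fiber (running total 4.0 g).
Take 1 serving of chickpeas: uses 9 mg sodium, +8.0 g fiber (running total 12.0 g).
Take 3 servings of avocado: uses 42 mg sodium, +27.0 g fiber (running total 39.0 g).
Take 1.235 servings of edamame: uses 21 mg sodium, +7.4 g fiber (running total 46.4 g).
Greedy by best ratio exhausts the sodium allowance optimally: 46.4 g.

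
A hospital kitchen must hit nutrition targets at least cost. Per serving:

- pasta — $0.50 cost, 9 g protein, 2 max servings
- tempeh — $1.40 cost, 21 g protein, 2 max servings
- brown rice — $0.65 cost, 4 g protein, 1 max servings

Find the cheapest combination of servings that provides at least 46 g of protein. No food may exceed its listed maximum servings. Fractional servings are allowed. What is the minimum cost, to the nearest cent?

$2.87

Cost per g of protein: pasta $0.0556, tempeh $0.0667, brown rice $0.1625.
Take 2 servings of pasta: +18.0 g protein for $1.00 (total $1.00, still need 28.0 g).
Take 1.333 servings of tempeh: +28.0 g protein for $1.87 (total $2.87, still need 0.0 g).
Filling from the cheapest source first is optimal under one linear minimum: $2.87.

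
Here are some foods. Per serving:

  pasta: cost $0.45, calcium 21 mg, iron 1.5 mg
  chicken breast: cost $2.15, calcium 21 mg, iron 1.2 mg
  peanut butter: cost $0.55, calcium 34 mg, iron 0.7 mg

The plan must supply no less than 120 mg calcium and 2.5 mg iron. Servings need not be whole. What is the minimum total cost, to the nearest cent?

$1.94

A basic optimal solution has at most two foods positive. Try each food alone and each pair with both targets met exactly.
pasta only: max(120/21, 2.5/1.5) = 5.714 servings → $2.57.
chicken breast only: max(120/21, 2.5/1.2) = 5.714 servings → $12.29.
peanut butter only: max(120/34, 2.5/0.7) = 3.571 servings → $1.96.
pasta + chicken breast with both targets exact would need a negative amount; discard.
pasta + peanut butter with both tight: 0.02755 servings and 3.512 servings → $1.94.
chicken breast + peanut butter with both tight: 0.03831 servings and 3.506 servings → $2.01.
Cheapest feasible corner: $1.94.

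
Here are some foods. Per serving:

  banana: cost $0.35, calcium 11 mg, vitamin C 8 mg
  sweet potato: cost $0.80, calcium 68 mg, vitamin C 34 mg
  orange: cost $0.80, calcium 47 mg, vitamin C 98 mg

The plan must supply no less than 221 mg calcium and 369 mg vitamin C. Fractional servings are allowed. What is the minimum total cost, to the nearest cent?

$3.46

banana only: max(221/11, 369/8) = 46.12 servings → $16.14.
sweet potato only: max(221/68, 369/34) = 10.85 servings → $8.68.
orange only: max(221/47, 369/98) = 4.702 servings → $3.76.
banana + sweet potato: the both-tight solution has a negative serving — not a feasible corner.
banana + orange with both tight: 6.147 servings and 3.264 servings → $4.76.
sweet potato + orange with both tight: 0.8518 servings and 3.47 servings → $3.46.
So the least-cost plan costs $3.46.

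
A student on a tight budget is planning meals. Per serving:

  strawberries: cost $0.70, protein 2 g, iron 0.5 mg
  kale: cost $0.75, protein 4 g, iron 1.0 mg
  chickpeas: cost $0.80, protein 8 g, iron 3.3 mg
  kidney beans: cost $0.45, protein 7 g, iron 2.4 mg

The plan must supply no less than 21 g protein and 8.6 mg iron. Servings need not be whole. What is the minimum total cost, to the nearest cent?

$1.61

strawberries only: max(21/2, 8.6/0.5) = 17.2 servings → $12.04.
kale only: max(21/4, 8.6/1.0) = 8.6 servings → $6.45.
chickpeas only: max(21/8, 8.6/3.3) = 2.625 servings → $2.10.
kidney beans only: max(21/7, 8.6/2.4) = 3.583 servings → $1.61.
strawberries + kale (both tight): parallel constraints — no distinct corner.
strawberries + chickpeas with both tight: 0.1923 servings and 2.577 servings → $2.20.
strawberries + kidney beans: intersection lies outside the first quadrant.
kale + chickpeas with both tight: 0.09615 servings and 2.577 servings → $2.13.
kale + kidney beans with both targets exact would need a negative amount; discard.
chickpeas + kidney beans with both tight: 2.513 servings and 0.1282 servings → $2.07.
So the least-cost plan costs $1.61.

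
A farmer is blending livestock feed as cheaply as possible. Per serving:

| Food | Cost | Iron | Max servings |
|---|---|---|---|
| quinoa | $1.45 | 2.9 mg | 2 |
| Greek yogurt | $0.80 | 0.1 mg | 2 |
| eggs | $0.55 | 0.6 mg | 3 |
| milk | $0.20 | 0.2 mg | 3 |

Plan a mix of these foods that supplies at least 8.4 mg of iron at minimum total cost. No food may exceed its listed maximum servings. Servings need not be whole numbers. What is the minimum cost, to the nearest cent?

Cost per mg of iron: quinoa $0.5000, eggs $0.9167, milk $1.0000, Greek yogurt $8.0000.
Take 2 servings of quinoa: +5.8 mg iron for $2.90 (total $2.90, still need 2.6 mg).
Take 3 servings of eggs: +1.8 mg iron for $1.65 (total $4.55, still need 0.8 mg).
Take 3 servings of milk: +0.6 mg iron for $0.60 (total $5.15, still need 0.2 mg).
Take 2 servings of Greek yogurt: +0.2 mg iron for $1.60 (total $6.75, still need 0.0 mg).
Greedy by cheapest-per-mg is optimal for a single linear constraint, so the minimum cost is $6.75.

$6.75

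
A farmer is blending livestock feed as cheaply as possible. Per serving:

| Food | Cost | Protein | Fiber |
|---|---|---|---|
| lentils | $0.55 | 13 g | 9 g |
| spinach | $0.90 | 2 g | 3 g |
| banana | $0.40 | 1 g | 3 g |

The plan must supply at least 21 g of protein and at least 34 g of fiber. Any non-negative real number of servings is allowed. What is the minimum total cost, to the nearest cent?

$2.08

lentils only: max(21/13, 34/9) = 3.778 servings → $2.08.
spinach only: max(21/2, 34/3) = 11.33 servings → $10.20.
banana only: max(21/1, 34/3) = 21 servings → $8.40.
lentils + spinach with both targets exact would need a negative amount; discard.
lentils + banana with both tight: 0.9667 servings and 8.433 servings → $3.90.
spinach + banana with both tight: 9.667 servings and 1.667 servings → $9.37.
So the least-cost plan costs $2.08.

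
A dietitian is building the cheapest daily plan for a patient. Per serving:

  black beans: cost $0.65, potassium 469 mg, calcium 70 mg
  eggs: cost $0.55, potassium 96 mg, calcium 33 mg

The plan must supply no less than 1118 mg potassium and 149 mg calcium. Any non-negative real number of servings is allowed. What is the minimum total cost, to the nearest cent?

$1.55

An LP optimum is at a vertex; with two nutrient constraints at most two foods are used. Check each candidate.
black beans only: max(1118/469, 149/70) = 2.384 servings → $1.55.
eggs only: max(1118/96, 149/33) = 11.65 servings → $6.41.
black beans + eggs with both targets exact would need a negative amount; discard.
The minimum over all feasible corners is $1.55.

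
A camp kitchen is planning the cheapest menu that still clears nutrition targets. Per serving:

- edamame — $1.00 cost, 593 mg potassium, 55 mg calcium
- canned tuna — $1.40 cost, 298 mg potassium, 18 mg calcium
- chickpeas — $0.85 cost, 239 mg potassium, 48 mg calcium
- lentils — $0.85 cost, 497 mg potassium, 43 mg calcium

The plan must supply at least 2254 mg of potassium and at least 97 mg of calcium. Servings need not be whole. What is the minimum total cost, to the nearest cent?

$3.80

Check every corner: each single food scaled to meet both minima, and each pair solved so both constraints bind.
edamame only: max(2254/593, 97/55) = 3.801 servings → $3.80.
canned tuna only: max(2254/298, 97/18) = 7.564 servings → $10.59.
chickpeas only: max(2254/239, 97/48) = 9.431 servings → $8.02.
lentils only: max(2254/497, 97/43) = 4.535 servings → $3.85.
edamame + canned tuna: the both-tight solution has a negative serving — not a feasible corner.
edamame + chickpeas: the both-tight solution has a negative serving — not a feasible corner.
edamame + lentils: intersection lies outside the first quadrant.
canned tuna + chickpeas: the both-tight solution has a negative serving — not a feasible corner.
canned tuna + lentils with both targets exact would need a negative amount; discard.
chickpeas + lentils: intersection lies outside the first quadrant.
Cheapest feasible corner: $3.80.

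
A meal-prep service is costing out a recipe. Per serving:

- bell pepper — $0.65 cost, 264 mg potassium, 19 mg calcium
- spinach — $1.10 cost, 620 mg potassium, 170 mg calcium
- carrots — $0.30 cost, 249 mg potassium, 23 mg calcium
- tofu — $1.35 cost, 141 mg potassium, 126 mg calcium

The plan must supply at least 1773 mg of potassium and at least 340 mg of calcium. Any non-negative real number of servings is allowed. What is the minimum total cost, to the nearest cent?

$2.69

An LP optimum is at a vertex; with two nutrient constraints at most two foods are used. Check each candidate.
bell pepper only: max(1773/264, 340/19) = 17.89 servings → $11.63.
spinach only: max(1773/620, 340/170) = 2.86 servings → $3.15.
carrots only: max(1773/249, 340/23) = 14.78 servings → $4.43.
tofu only: max(1773/141, 340/126) = 12.57 servings → $16.98.
bell pepper + spinach with both tight: 2.737 servings and 1.694 servings → $3.64.
bell pepper + carrots with both targets exact would need a negative amount; discard.
bell pepper + tofu with both tight: 5.737 servings and 1.833 servings → $6.20.
spinach + carrots with both tight: 1.563 servings and 3.228 servings → $2.69.
spinach + tofu: the both-tight solution has a negative serving — not a feasible corner.
carrots + tofu with both tight: 6.237 servings and 1.56 servings → $3.98.
The minimum over all feasible corners is $2.69.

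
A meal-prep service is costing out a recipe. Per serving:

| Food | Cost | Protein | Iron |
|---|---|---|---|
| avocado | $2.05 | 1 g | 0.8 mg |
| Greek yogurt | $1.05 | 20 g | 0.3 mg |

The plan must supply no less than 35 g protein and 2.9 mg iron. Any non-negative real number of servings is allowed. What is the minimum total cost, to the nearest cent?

A basic optimal solution has at most two foods positive. Try each food alone and each pair with both targets met exactly.
avocado only: max(35/1, 2.9/0.8) = 35 servings → $71.75.
Greek yogurt only: max(35/20, 2.9/0.3) = 9.667 servings → $10.15.
avocado + Greek yogurt with both tight: 3.025 servings and 1.599 servings → $7.88.
Cheapest feasible corner: $7.88.

$7.88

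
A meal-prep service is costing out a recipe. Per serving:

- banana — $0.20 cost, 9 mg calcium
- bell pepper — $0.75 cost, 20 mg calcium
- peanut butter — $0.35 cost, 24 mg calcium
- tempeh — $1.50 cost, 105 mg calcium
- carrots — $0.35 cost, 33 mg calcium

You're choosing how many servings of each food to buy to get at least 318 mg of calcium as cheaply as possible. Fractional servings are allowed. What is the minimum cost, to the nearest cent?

$3.37

Cost per mg of calcium: carrots $0.0106, tempeh $0.0143, peanut butter $0.0146, banana $0.0222, bell pepper $0.0375.
With no serving limits, use only carrots: 318 mg / 33 mg = 9.636 servings × $0.35 = $3.37.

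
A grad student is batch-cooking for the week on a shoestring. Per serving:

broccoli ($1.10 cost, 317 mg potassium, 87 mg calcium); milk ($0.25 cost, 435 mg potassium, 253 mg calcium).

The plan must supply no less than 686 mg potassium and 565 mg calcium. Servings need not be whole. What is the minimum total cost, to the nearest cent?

broccoli only: max(686/317, 565/87) = 6.494 servings → $7.14.
milk only: max(686/435, 565/253) = 2.233 servings → $0.56.
broccoli + milk with both targets exact would need a negative amount; discard.
Cheapest feasible corner: $0.56.

$0.56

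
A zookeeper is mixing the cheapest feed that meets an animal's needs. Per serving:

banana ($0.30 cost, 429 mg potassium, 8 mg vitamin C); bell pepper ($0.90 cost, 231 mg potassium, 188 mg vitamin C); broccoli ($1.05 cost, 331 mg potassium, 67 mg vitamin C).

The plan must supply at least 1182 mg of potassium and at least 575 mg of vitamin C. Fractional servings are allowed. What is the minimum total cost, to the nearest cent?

For a min-cost LP with two ≥-constraints, a basic feasible solution has at most two positive variables.
banana only: max(1182/429, 575/8) = 71.88 servings → $21.56.
bell pepper only: max(1182/231, 575/188) = 5.117 servings → $4.61.
broccoli only: max(1182/331, 575/67) = 8.582 servings → $9.01.
banana + bell pepper with both tight: 1.134 servings and 3.01 servings → $3.05.
banana + broccoli with both targets exact would need a negative amount; discard.
bell pepper + broccoli with both tight: 2.377 servings and 1.912 servings → $4.15.
Cheapest feasible corner: $3.05.

$3.05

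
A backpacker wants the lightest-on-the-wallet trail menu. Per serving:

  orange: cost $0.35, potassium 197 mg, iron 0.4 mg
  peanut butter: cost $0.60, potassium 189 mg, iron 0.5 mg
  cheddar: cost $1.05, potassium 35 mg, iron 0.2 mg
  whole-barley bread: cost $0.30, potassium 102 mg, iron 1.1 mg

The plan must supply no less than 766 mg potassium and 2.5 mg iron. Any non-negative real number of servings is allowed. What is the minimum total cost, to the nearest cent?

The cheapest plan sits at a corner of the feasible region — with two constraints it uses at most two foods.
orange only: max(766/197, 2.5/0.4) = 6.25 servings → $2.19.
peanut butter only: max(766/189, 2.5/0.5) = 5 servings → $3.00.
cheddar only: max(766/35, 2.5/0.2) = 21.89 servings → $22.98.
whole-barley bread only: max(766/102, 2.5/1.1) = 7.51 servings → $2.25.
orange + peanut butter with both targets exact would need a negative amount; discard.
orange + cheddar with both tight: 2.587 servings and 7.327 servings → $8.60.
orange + whole-barley bread with both tight: 3.341 servings and 1.058 servings → $1.49.
peanut butter + cheddar with both tight: 3.236 servings and 4.409 servings → $6.57.
peanut butter + whole-barley bread with both tight: 3.745 servings and 0.5704 servings → $2.42.
cheddar + whole-barley bread: intersection lies outside the first quadrant.
So the least-cost plan costs $1.49.

$1.49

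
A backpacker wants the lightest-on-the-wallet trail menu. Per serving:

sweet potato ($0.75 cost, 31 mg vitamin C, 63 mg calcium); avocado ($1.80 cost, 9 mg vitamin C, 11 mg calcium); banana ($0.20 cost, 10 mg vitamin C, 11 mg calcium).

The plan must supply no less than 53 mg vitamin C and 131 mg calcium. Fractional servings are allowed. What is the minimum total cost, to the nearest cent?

$1.56

A basic optimal solution has at most two foods positive. Try each food alone and each pair with both targets met exactly.
sweet potato only: max(53/31, 131/63) = 2.079 servings → $1.56.
avocado only: max(53/9, 131/11) = 11.91 servings → $21.44.
banana only: max(53/10, 131/11) = 11.91 servings → $2.38.
sweet potato + avocado: the both-tight solution has a negative serving — not a feasible corner.
sweet potato + banana with both targets exact would need a negative amount; discard.
avocado + banana: the both-tight solution has a negative serving — not a feasible corner.
Cheapest feasible corner: $1.56.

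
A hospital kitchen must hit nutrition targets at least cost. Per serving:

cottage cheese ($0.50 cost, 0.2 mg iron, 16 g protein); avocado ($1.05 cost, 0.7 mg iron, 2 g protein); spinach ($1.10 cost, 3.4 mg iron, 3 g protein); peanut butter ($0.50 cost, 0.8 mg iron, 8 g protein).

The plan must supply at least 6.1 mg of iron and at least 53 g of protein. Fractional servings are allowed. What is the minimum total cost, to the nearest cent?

$3.28

The cheapest plan sits at a corner of the feasible region — with two constraints it uses at most two foods.
cottage cheese only: max(6.1/0.2, 53/16) = 30.5 servings → $15.25.
avocado only: max(6.1/0.7, 53/2) = 26.5 servings → $27.82.
spinach only: max(6.1/3.4, 53/3) = 17.67 servings → $19.43.
peanut butter only: max(6.1/0.8, 53/8) = 7.625 servings → $3.81.
cottage cheese + avocado with both tight: 2.306 servings and 8.056 servings → $9.61.
cottage cheese + spinach with both tight: 3.009 servings and 1.617 servings → $3.28.
cottage cheese + peanut butter: intersection lies outside the first quadrant.
avocado + spinach: the both-tight solution has a negative serving — not a feasible corner.
avocado + peanut butter with both tight: 1.6 servings and 6.225 servings → $4.79.
spinach + peanut butter with both tight: 0.2581 servings and 6.528 servings → $3.55.
The minimum over all feasible corners is $3.28.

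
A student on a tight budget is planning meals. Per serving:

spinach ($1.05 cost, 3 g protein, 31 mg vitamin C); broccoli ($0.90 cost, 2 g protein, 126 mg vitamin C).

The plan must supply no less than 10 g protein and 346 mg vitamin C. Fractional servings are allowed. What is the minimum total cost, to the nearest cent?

Two binding constraints pin down two serving amounts, so the optimal mix uses at most two foods. The candidates are each food alone (scaled to the tighter of protein/vitamin C) and each pair with both constraints tight.
spinach only: max(10/3, 346/31) = 11.16 servings → $11.72.
broccoli only: max(10/2, 346/126) = 5 servings → $4.50.
spinach + broccoli with both tight: 1.797 servings and 2.304 servings → $3.96.
So the least-cost plan costs $3.96.

$3.96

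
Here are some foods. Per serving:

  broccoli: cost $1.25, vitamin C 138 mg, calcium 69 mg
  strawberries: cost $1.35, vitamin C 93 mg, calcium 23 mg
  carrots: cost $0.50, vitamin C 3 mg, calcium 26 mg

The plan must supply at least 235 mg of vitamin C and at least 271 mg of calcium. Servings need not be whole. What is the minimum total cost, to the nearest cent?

At the optimum either one food covers both requirements or two foods hit both targets exactly; no other combination can be cheaper.
broccoli only: max(235/138, 271/69) = 3.928 servings → $4.91.
strawberries only: max(235/93, 271/23) = 11.78 servings → $15.91.
carrots only: max(235/3, 271/26) = 78.33 servings → $39.17.
broccoli + strawberries: intersection lies outside the first quadrant.
broccoli + carrots with both tight: 1.567 servings and 6.265 servings → $5.09.
strawberries + carrots with both tight: 2.255 servings and 8.428 servings → $7.26.
The minimum over all feasible corners is $4.91.

$4.91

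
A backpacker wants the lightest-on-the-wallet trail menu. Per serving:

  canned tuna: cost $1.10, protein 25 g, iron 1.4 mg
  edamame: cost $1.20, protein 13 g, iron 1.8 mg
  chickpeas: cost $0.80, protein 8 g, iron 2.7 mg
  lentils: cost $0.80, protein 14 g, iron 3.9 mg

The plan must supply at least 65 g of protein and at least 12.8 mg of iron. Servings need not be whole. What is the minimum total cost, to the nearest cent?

An LP optimum is at a vertex; with two nutrient constraints at most two foods are used. Check each candidate.
canned tuna only: max(65/25, 12.8/1.4) = 9.143 servings → $10.06.
edamame only: max(65/13, 12.8/1.8) = 7.111 servings → $8.53.
chickpeas only: max(65/8, 12.8/2.7) = 8.125 servings → $6.50.
lentils only: max(65/14, 12.8/3.9) = 4.643 servings → $3.71.
canned tuna + edamame: intersection lies outside the first quadrant.
canned tuna + chickpeas with both tight: 1.298 servings and 4.067 servings → $4.68.
canned tuna + lentils with both tight: 0.9538 servings and 2.94 servings → $3.40.
edamame + chickpeas with both tight: 3.531 servings and 2.386 servings → $6.15.
edamame + lentils with both tight: 2.914 servings and 1.937 servings → $5.05.
chickpeas + lentils: intersection lies outside the first quadrant.
Cheapest feasible corner: $3.40.

$3.40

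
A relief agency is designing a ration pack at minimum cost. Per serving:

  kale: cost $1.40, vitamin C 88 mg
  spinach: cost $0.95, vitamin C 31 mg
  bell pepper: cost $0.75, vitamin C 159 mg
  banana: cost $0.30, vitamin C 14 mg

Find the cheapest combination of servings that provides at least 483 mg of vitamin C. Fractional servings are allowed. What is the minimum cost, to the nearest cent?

$2.28

Cost per mg of vitamin C: bell pepper $0.0047, kale $0.0159, banana $0.0214, spinach $0.0306.
With no serving limits, use only bell pepper: 483 mg / 159 mg = 3.038 servings × $0.75 = $2.28.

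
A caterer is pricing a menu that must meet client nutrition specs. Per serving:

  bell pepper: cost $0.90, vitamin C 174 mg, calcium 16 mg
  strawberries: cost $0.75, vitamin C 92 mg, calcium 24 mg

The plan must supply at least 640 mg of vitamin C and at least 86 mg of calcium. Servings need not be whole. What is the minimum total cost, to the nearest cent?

Minimising a linear cost over {vitamin C ≥ 640, calcium ≥ 86, servings ≥ 0} — the optimum is at a vertex, using one or two foods.
bell pepper only: max(640/174, 86/16) = 5.375 servings → $4.84.
strawberries only: max(640/92, 86/24) = 6.957 servings → $5.22.
bell pepper + strawberries with both tight: 2.754 servings and 1.747 servings → $3.79.
The minimum over all feasible corners is $3.79.

$3.79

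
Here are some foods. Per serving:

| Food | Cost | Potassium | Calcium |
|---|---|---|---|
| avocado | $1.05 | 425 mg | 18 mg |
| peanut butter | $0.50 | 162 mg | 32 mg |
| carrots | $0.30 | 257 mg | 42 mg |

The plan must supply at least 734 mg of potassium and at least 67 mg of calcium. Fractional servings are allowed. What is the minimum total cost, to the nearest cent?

avocado only: max(734/425, 67/18) = 3.722 servings → $3.91.
peanut butter only: max(734/162, 67/32) = 4.531 servings → $2.27.
carrots only: max(734/257, 67/42) = 2.856 servings → $0.86.
avocado + peanut butter with both tight: 1.183 servings and 1.429 servings → $1.96.
avocado + carrots with both tight: 1.029 servings and 1.154 servings → $1.43.
peanut butter + carrots: the both-tight solution has a negative serving — not a feasible corner.
Cheapest feasible corner: $0.86.

$0.86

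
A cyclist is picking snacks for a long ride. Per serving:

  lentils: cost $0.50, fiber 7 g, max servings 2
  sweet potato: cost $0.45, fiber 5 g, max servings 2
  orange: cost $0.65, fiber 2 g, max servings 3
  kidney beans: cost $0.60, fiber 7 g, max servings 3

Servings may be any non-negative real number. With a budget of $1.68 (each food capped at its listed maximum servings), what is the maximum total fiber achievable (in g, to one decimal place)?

Fiber per dollar: lentils 14, kidney beans 11.67, sweet potato 11.11, orange 3.077.
Take 2 servings of lentils: spends $1.00, +14.0 g fiber (running total 14.0 g).
Take 1.133 servings of kidney beans: spends $0.68, +7.9 g fiber (running total 21.9 g).
Filling greedily by fiber-per-dollar is optimal for one linear limit, giving 21.9 g.

21.9 g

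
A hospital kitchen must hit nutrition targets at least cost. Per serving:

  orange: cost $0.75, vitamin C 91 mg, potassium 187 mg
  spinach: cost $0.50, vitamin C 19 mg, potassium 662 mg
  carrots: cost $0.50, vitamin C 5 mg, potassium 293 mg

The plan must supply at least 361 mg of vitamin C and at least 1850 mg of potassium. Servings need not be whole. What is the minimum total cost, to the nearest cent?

$3.59

With two linear requirements the optimum uses one or two foods; enumerate the corners.
orange only: max(361/91, 1850/187) = 9.893 servings → $7.42.
spinach only: max(361/19, 1850/662) = 19 servings → $9.50.
carrots only: max(361/5, 1850/293) = 72.2 servings → $36.10.
orange + spinach with both tight: 3.596 servings and 1.779 servings → $3.59.
orange + carrots with both tight: 3.752 servings and 3.92 servings → $4.77.
spinach + carrots: intersection lies outside the first quadrant.
So the least-cost plan costs $3.59.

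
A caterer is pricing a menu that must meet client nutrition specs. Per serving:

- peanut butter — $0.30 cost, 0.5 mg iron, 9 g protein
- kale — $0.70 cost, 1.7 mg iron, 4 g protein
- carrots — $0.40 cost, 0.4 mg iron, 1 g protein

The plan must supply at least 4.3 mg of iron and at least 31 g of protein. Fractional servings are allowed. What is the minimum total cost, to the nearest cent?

$2.02

At the optimum either one food covers both requirements or two foods hit both targets exactly; no other combination can be cheaper.
peanut butter only: max(4.3/0.5, 31/9) = 8.6 servings → $2.58.
kale only: max(4.3/1.7, 31/4) = 7.75 servings → $5.42.
carrots only: max(4.3/0.4, 31/1) = 31 servings → $12.40.
peanut butter + kale with both tight: 2.669 servings and 1.744 servings → $2.02.
peanut butter + carrots with both tight: 2.613 servings and 7.484 servings → $3.78.
kale + carrots: intersection lies outside the first quadrant.
Cheapest feasible corner: $2.02.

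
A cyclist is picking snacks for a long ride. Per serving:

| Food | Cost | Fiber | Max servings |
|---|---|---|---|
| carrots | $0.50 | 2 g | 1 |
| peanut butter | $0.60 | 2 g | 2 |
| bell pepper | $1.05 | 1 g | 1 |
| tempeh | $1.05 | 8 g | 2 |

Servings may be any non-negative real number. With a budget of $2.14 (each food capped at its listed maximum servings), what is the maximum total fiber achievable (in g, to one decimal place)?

Fiber per dollar: tempeh 7.619, carrots 4, peanut butter 3.333, bell pepper 0.9524.
Take 2 servings of tempeh: spends $2.10, +16.0 g fiber (running total 16.0 g).
Take 0.08 servings of carrots: spends $0.04, +0.2 g fiber (running total 16.2 g).
Filling greedily by fiber-per-dollar is optimal for one linear limit, giving 16.2 g.

16.2 g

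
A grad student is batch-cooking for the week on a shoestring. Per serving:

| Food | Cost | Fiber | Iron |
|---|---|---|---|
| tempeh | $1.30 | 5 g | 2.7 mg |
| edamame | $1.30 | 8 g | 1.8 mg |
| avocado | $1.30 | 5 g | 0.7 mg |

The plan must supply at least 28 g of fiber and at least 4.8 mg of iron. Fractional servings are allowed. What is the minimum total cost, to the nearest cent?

An LP optimum is at a vertex; with two nutrient constraints at most two foods are used. Check each candidate.
tempeh only: max(28/5, 4.8/2.7) = 5.6 servings → $7.28.
edamame only: max(28/8, 4.8/1.8) = 3.5 servings → $4.55.
avocado only: max(28/5, 4.8/0.7) = 6.857 servings → $8.91.
tempeh + edamame with both targets exact would need a negative amount; discard.
tempeh + avocado with both tight: 0.44 servings and 5.16 servings → $7.28.
edamame + avocado with both tight: 1.294 servings and 3.529 servings → $6.27.
Cheapest feasible corner: $4.55.

$4.55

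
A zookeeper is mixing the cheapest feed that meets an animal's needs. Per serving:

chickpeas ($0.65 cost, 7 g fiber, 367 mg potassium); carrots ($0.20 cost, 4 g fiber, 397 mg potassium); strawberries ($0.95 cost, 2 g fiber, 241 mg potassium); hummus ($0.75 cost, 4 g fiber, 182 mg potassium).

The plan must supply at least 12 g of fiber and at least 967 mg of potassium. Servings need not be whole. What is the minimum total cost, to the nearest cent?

With two linear requirements the optimum uses one or two foods; enumerate the corners.
chickpeas only: max(12/7, 967/367) = 2.635 servings → $1.71.
carrots only: max(12/4, 967/397) = 3 servings → $0.60.
strawberries only: max(12/2, 967/241) = 6 servings → $5.70.
hummus only: max(12/4, 967/182) = 5.313 servings → $3.98.
chickpeas + carrots with both tight: 0.6834 servings and 1.804 servings → $0.81.
chickpeas + strawberries with both tight: 1.005 servings and 2.482 servings → $3.01.
chickpeas + hummus: the both-tight solution has a negative serving — not a feasible corner.
carrots + strawberries with both targets exact would need a negative amount; discard.
carrots + hummus with both tight: 1.958 servings and 1.042 servings → $1.17.
strawberries + hummus with both tight: 2.807 servings and 1.597 servings → $3.86.
Cheapest feasible corner: $0.60.

$0.60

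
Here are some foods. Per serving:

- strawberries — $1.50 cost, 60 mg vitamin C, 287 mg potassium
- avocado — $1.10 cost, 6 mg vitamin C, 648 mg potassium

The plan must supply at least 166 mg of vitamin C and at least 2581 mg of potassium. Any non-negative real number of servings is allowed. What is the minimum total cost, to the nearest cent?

The cheapest plan sits at a corner of the feasible region — with two constraints it uses at most two foods.
strawberries only: max(166/60, 2581/287) = 8.993 servings → $13.49.
avocado only: max(166/6, 2581/648) = 27.67 servings → $30.43.
strawberries + avocado with both tight: 2.478 servings and 2.885 servings → $6.89.
So the least-cost plan costs $6.89.

$6.89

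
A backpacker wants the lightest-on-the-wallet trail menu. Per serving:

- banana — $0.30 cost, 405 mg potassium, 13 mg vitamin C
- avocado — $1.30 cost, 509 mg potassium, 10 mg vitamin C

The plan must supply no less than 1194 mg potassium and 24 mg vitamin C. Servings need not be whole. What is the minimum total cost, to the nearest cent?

$0.88

An LP optimum is at a vertex; with two nutrient constraints at most two foods are used. Check each candidate.
banana only: max(1194/405, 24/13) = 2.948 servings → $0.88.
avocado only: max(1194/509, 24/10) = 2.4 servings → $3.12.
banana + avocado with both tight: 0.1075 servings and 2.26 servings → $2.97.
So the least-cost plan costs $0.88.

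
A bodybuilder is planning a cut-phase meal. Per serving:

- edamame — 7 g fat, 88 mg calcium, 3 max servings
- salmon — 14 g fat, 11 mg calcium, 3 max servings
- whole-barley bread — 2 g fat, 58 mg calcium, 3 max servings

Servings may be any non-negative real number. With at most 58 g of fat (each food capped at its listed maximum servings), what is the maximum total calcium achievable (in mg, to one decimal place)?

462.4 mg

Calcium per g fat: whole-barley bread 29, edamame 12.57, salmon 0.7857.
Take 3 servings of whole-barley bread: uses 6 g fat, +174.0 mg calcium (running total 174.0 mg).
Take 3 servings of edamame: uses 21 g fat, +264.0 mg calcium (running total 438.0 mg).
Take 2.214 servings of salmon: uses 31 g fat, +24.4 mg calcium (running total 462.4 mg).
Filling greedily by calcium-per-g fat is optimal for one linear limit, giving 462.4 mg.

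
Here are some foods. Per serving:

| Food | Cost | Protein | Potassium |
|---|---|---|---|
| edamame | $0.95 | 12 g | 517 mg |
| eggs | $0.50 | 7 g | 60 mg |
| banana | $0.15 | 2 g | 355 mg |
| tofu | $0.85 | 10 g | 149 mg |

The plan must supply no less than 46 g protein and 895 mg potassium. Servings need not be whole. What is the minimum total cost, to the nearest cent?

An LP optimum is at a vertex; with two nutrient constraints at most two foods are used. Check each candidate.
edamame only: max(46/12, 895/517) = 3.833 servings → $3.64.
eggs only: max(46/7, 895/60) = 14.92 servings → $7.46.
banana only: max(46/2, 895/355) = 23 servings → $3.45.
tofu only: max(46/10, 895/149) = 6.007 servings → $5.11.
edamame + eggs with both tight: 1.209 servings and 4.499 servings → $3.40.
edamame + banana: intersection lies outside the first quadrant.
edamame + tofu with both tight: 0.6198 servings and 3.856 servings → $3.87.
eggs + banana with both tight: 6.148 servings and 1.482 servings → $3.30.
eggs + tofu: the both-tight solution has a negative serving — not a feasible corner.
banana + tofu with both tight: 0.6445 servings and 4.471 servings → $3.90.
Cheapest feasible corner: $3.30.

$3.30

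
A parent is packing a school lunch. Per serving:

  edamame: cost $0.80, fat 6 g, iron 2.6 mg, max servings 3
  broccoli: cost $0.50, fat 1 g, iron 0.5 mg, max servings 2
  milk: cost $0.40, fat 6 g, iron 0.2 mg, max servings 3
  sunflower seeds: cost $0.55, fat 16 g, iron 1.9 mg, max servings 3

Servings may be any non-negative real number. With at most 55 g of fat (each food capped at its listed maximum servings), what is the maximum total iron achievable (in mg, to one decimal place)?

Iron per g fat: broccoli 0.5, edamame 0.4333, sunflower seeds 0.1187, milk 0.03333.
Take 2 servings of broccoli: uses 2 g fat, +1.0 mg iron (running total 1.0 mg).
Take 3 servings of edamame: uses 18 g fat, +7.8 mg iron (running total 8.8 mg).
Take 2.188 servings of sunflower seeds: uses 35 g fat, +4.2 mg iron (running total 13.0 mg).
Filling greedily by iron-per-g fat is optimal for one linear limit, giving 13.0 mg.

13.0 mg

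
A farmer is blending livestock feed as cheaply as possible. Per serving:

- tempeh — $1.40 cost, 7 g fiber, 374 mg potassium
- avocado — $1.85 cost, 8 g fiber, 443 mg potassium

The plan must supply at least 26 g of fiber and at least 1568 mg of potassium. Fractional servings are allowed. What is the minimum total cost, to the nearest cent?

With two linear requirements the optimum uses one or two foods; enumerate the corners.
tempeh only: max(26/7, 1568/374) = 4.193 servings → $5.87.
avocado only: max(26/8, 1568/443) = 3.54 servings → $6.55.
tempeh + avocado with both targets exact would need a negative amount; discard.
Cheapest feasible corner: $5.87.

$5.87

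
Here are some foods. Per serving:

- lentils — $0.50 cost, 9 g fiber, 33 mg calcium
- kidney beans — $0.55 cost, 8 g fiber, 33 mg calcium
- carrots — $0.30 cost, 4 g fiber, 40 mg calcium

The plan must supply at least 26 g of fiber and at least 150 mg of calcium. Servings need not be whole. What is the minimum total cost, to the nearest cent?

Compare the cost at each extreme point of the feasible region.
lentils only: max(26/9, 150/33) = 4.545 servings → $2.27.
kidney beans only: max(26/8, 150/33) = 4.545 servings → $2.50.
carrots only: max(26/4, 150/40) = 6.5 servings → $1.95.
lentils + kidney beans: intersection lies outside the first quadrant.
lentils + carrots with both tight: 1.93 servings and 2.158 servings → $1.61.
kidney beans + carrots with both tight: 2.34 servings and 1.819 servings → $1.83.
So the least-cost plan costs $1.61.

$1.61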